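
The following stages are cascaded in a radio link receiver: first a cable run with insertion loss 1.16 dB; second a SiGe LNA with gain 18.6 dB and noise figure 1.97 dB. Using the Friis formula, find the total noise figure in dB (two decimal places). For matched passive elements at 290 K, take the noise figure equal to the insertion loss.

3.13 dB

Convert to linear (a loss of L dB is a gain of −L dB): F_i = 10^(NF_i/10), G_i = 10^(G_i,dB/10)
  Stage 1: F_1 = 10^(1.16/10) = 1.306, G_1 = 10^(−1.16/10) = 0.7656
  Stage 2: F_2 = 10^(1.97/10) = 1.574, G_2 = 10^(18.6/10) = 72.44
Friis cascade:
  F = 1.306 + (1.574 − 1)/0.7656 = 2.056
NF = 10 log₁₀(2.056) = 3.13 dB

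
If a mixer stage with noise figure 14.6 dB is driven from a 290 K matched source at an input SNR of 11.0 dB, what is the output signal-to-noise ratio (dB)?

By definition F = SNR_in/SNR_out, so in dB: SNR_out = SNR_in − NF
SNR_out = 11.0 − 14.6 = −3.6 dB

−3.6 dB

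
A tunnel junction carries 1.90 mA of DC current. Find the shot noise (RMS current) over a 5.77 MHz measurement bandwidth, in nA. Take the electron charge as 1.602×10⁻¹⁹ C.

59.3 nA

I_n = √(2qI·B)
2qI·B = 2 × 1.602×10⁻¹⁹ × 1.90×10⁻³ × 5.77×10⁶ = 3.51×10⁻¹⁵ A²
I_n = √(3.51×10⁻¹⁵) = 5.93×10⁻⁸ A = 59.3 nA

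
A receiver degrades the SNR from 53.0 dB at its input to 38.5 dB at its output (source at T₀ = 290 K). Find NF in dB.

NF (dB) = SNR_in(dB) − SNR_out(dB) when the source is at T₀
NF = 53.0 − 38.5 = 14.5 dB

14.5 dB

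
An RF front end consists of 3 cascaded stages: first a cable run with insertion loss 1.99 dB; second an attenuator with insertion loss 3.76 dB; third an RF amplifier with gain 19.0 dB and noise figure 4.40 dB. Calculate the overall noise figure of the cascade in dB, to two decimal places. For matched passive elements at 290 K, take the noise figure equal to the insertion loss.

Convert to linear (a loss of L dB is a gain of −L dB): F_i = 10^(NF_i/10), G_i = 10^(G_i,dB/10)
  Stage 1: F_1 = 10^(1.99/10) = 1.581, G_1 = 10^(−1.99/10) = 0.6324
  Stage 2: F_2 = 10^(3.76/10) = 2.377, G_2 = 10^(−3.76/10) = 0.4207
  Stage 3: F_3 = 10^(4.40/10) = 2.754, G_3 = 10^(19.0/10) = 79.43
Friis cascade:
  F = 1.581 + (2.377 − 1)/0.6324 + (2.754 − 1)/0.2661 = 10.35
NF = 10 log₁₀(10.35) = 10.15 dB

10.15 dB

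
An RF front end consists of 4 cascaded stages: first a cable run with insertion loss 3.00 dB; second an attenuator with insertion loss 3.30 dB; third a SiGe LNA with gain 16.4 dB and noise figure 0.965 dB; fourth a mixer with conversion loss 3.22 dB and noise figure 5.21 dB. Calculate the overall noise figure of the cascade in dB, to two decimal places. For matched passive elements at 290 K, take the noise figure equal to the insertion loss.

7.45 dB

Convert to linear (a loss of L dB is a gain of −L dB): F_i = 10^(NF_i/10), G_i = 10^(G_i,dB/10)
  Stage 1: F_1 = 10^(3.00/10) = 1.995, G_1 = 10^(−3.00/10) = 0.5012
  Stage 2: F_2 = 10^(3.30/10) = 2.138, G_2 = 10^(−3.30/10) = 0.4677
  Stage 3: F_3 = 10^(0.965/10) = 1.249, G_3 = 10^(16.4/10) = 43.65
  Stage 4: F_4 = 10^(5.21/10) = 3.319, G_4 = 10^(−3.22/10) = 0.4764
Friis cascade:
  F = 1.995 + (2.138 − 1)/0.5012 + (1.249 − 1)/0.2344 + (3.319 − 1)/10.23 = 5.554
NF = 10 log₁₀(5.554) = 7.45 dB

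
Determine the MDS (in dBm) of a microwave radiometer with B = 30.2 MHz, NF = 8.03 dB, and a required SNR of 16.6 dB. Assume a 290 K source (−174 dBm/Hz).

−74.6 dBm

Sensitivity = −174 + 10 log₁₀(B) + NF + SNR_min
= −174 + 74.8 + 8.03 + 16.6
= −74.57 dBm → −74.6 dBm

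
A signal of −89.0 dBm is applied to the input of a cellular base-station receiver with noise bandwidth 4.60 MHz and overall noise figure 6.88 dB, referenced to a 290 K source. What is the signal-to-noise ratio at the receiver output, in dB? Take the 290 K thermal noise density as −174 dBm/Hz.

Noise floor: N = −174 + 10 log₁₀(B) + NF
10 log₁₀(4.60×10⁶) = 66.63 dB
N = −174 + 66.63 + 6.88 = −100.49 dBm
SNR = P_sig − N = −89.0 − (−100.49) = 11.49 dB → 11.5 dB

11.5 dB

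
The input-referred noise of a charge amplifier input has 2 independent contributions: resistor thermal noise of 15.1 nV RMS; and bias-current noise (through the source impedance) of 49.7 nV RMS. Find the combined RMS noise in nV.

51.9 nV

Uncorrelated sources add in power (mean-square): V_tot = √(ΣV_i²)
V_tot = √[(1.51×10⁻⁸)² + (4.97×10⁻⁸)²] = 5.19×10⁻⁸ V = 51.9 nV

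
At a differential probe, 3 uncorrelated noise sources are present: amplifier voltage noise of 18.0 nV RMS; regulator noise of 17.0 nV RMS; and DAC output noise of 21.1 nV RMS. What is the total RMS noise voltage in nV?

32.5 nV

Uncorrelated sources add in power (mean-square): V_tot = √(ΣV_i²)
V_tot = √[(1.80×10⁻⁸)² + (1.70×10⁻⁸)² + (2.11×10⁻⁸)²] = 3.25×10⁻⁸ V = 32.5 nV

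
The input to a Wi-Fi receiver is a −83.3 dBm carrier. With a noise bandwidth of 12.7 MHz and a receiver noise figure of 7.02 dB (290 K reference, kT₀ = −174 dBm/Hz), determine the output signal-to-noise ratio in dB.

12.6 dB

Noise floor: N = −174 + 10 log₁₀(B) + NF
10 log₁₀(1.27×10⁷) = 71.04 dB
N = −174 + 71.04 + 7.02 = −95.94 dBm
SNR = P_sig − N = −83.3 − (−95.94) = 12.64 dB → 12.6 dB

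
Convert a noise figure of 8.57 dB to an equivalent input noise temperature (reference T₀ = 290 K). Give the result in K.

1796 K

F = 10^(8.57/10) = 7.19449
T_e = (F − 1)·T₀ = (7.19449 − 1) × 290 = 1796 K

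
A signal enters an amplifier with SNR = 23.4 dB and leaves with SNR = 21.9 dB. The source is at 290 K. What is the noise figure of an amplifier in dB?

NF (dB) = SNR_in(dB) − SNR_out(dB) when the source is at T₀
NF = 23.4 − 21.9 = 1.5 dB

1.5 dB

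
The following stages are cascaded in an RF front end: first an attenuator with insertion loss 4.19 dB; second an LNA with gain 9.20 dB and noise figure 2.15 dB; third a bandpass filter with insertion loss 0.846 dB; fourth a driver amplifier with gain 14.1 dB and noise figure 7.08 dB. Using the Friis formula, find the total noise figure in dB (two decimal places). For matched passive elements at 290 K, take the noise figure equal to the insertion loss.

Convert to linear (a loss of L dB is a gain of −L dB): F_i = 10^(NF_i/10), G_i = 10^(G_i,dB/10)
  Stage 1: F_1 = 10^(4.19/10) = 2.624, G_1 = 10^(−4.19/10) = 0.3811
  Stage 2: F_2 = 10^(2.15/10) = 1.641, G_2 = 10^(9.20/10) = 8.318
  Stage 3: F_3 = 10^(0.846/10) = 1.215, G_3 = 10^(−0.846/10) = 0.8230
  Stage 4: F_4 = 10^(7.08/10) = 5.105, G_4 = 10^(14.1/10) = 25.70
Friis cascade:
  F = 2.624 + (1.641 − 1)/0.3811 + (1.215 − 1)/3.170 + (5.105 − 1)/2.609 = 5.947
NF = 10 log₁₀(5.947) = 7.74 dB

7.74 dB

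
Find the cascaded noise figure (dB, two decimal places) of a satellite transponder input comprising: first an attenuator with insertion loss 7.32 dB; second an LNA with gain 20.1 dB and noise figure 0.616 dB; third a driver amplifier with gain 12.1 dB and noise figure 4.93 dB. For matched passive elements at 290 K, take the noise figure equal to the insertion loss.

8.01 dB

Convert to linear (a loss of L dB is a gain of −L dB): F_i = 10^(NF_i/10), G_i = 10^(G_i,dB/10)
  Stage 1: F_1 = 10^(7.32/10) = 5.395, G_1 = 10^(−7.32/10) = 0.1854
  Stage 2: F_2 = 10^(0.616/10) = 1.152, G_2 = 10^(20.1/10) = 102.3
  Stage 3: F_3 = 10^(4.93/10) = 3.112, G_3 = 10^(12.1/10) = 16.22
Friis cascade:
  F = 5.395 + (1.152 − 1)/0.1854 + (3.112 − 1)/18.97 = 6.329
NF = 10 log₁₀(6.329) = 8.01 dB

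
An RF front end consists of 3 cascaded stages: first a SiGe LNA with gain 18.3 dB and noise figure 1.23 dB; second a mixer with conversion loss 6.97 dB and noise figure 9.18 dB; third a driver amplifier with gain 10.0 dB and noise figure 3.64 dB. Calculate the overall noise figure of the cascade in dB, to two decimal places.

Convert to linear (a loss of L dB is a gain of −L dB): F_i = 10^(NF_i/10), G_i = 10^(G_i,dB/10)
  Stage 1: F_1 = 10^(1.23/10) = 1.327, G_1 = 10^(18.3/10) = 67.61
  Stage 2: F_2 = 10^(9.18/10) = 8.279, G_2 = 10^(−6.97/10) = 0.2009
  Stage 3: F_3 = 10^(3.64/10) = 2.312, G_3 = 10^(10.0/10) = 10.00
Friis cascade:
  F = 1.327 + (8.279 − 1)/67.61 + (2.312 − 1)/13.58 = 1.532
NF = 10 log₁₀(1.532) = 1.85 dB

1.85 dB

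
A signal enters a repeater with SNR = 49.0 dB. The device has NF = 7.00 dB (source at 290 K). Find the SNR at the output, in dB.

42.00 dB

By definition F = SNR_in/SNR_out, so in dB: SNR_out = SNR_in − NF
SNR_out = 49.0 − 7.00 = 42.00 dB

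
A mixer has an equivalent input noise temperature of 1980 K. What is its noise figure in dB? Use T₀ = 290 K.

8.94 dB

F = 1 + T_e/T₀ = 1 + 1980/290 = 7.82759
NF = 10 log₁₀(7.82759) = 8.94 dB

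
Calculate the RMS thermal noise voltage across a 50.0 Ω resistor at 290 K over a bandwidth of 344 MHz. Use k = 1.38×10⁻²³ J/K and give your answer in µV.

V_n = √(4kTRB)
4kTRB = 4 × 1.38×10⁻²³ × 290 × 5.00×10¹ × 3.44×10⁸ = 2.75×10⁻¹⁰ V²
V_n = √(2.75×10⁻¹⁰) = 1.66×10⁻⁵ V = 16.6 µV

16.6 µV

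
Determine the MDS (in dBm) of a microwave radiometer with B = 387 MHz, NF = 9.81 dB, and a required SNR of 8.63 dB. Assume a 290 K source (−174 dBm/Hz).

Sensitivity = −174 + 10 log₁₀(B) + NF + SNR_min
= −174 + 85.88 + 9.81 + 8.63
= −69.68 dBm → −69.7 dBm

−69.7 dBm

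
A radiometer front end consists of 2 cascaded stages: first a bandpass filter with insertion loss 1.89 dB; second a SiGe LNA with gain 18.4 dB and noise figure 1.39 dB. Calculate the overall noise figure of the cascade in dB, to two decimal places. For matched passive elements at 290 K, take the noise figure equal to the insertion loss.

3.28 dB

Convert to linear (a loss of L dB is a gain of −L dB): F_i = 10^(NF_i/10), G_i = 10^(G_i,dB/10)
  Stage 1: F_1 = 10^(1.89/10) = 1.545, G_1 = 10^(−1.89/10) = 0.6471
  Stage 2: F_2 = 10^(1.39/10) = 1.377, G_2 = 10^(18.4/10) = 69.18
Friis cascade:
  F = 1.545 + (1.377 − 1)/0.6471 = 2.128
NF = 10 log₁₀(2.128) = 3.28 dB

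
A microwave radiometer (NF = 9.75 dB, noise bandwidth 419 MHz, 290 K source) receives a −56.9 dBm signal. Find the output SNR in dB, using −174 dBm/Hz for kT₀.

21.1 dB

Noise floor: N = −174 + 10 log₁₀(B) + NF
10 log₁₀(4.19×10⁸) = 86.22 dB
N = −174 + 86.22 + 9.75 = −78.03 dBm
SNR = P_sig − N = −56.9 − (−78.03) = 21.13 dB → 21.1 dB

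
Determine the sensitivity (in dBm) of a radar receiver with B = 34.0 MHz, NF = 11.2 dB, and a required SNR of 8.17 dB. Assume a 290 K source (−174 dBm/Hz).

Sensitivity = −174 + 10 log₁₀(B) + NF + SNR_min
= −174 + 75.31 + 11.2 + 8.17
= −79.32 dBm → −79.3 dBm

−79.3 dBm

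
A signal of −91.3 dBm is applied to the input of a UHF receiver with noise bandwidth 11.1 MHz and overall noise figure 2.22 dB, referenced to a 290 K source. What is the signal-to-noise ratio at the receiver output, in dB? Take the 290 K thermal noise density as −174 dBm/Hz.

Noise floor: N = −174 + 10 log₁₀(B) + NF
10 log₁₀(1.11×10⁷) = 70.45 dB
N = −174 + 70.45 + 2.22 = −101.33 dBm
SNR = P_sig − N = −91.3 − (−101.33) = 10.03 dB → 10.0 dB

10.0 dB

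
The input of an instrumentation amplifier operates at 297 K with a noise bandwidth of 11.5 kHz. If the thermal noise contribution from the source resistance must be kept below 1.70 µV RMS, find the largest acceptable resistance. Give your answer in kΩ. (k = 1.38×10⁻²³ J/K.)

15.3 kΩ

Johnson–Nyquist: V_n = √(4kTRB) ⇒ R = V_n² / (4kTB)
4kTB = 4 × 1.38×10⁻²³ × 297 × 1.15×10⁴ = 1.89×10⁻¹⁶
R = (1.70×10⁻⁶)² / 1.89×10⁻¹⁶ = 1.53×10⁴ Ω = 15.3 kΩ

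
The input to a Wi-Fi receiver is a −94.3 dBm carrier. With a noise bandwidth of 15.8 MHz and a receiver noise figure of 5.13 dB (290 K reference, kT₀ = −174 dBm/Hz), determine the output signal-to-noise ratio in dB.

Noise floor: N = −174 + 10 log₁₀(B) + NF
10 log₁₀(1.58×10⁷) = 71.99 dB
N = −174 + 71.99 + 5.13 = −96.88 dBm
SNR = P_sig − N = −94.3 − (−96.88) = 2.58 dB → 2.6 dB

2.6 dB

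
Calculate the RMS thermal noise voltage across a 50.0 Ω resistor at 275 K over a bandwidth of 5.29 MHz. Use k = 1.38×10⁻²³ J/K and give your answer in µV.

2.00 µV

V_n = √(4kTRB)
4kTRB = 4 × 1.38×10⁻²³ × 275 × 5.00×10¹ × 5.29×10⁶ = 4.02×10⁻¹² V²
V_n = √(4.02×10⁻¹²) = 2.00×10⁻⁶ V = 2.00 µV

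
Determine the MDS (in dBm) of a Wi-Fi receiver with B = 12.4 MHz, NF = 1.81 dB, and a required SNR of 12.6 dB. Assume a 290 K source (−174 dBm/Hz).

Sensitivity = −174 + 10 log₁₀(B) + NF + SNR_min
= −174 + 70.93 + 1.81 + 12.6
= −88.66 dBm → −88.7 dBm

−88.7 dBm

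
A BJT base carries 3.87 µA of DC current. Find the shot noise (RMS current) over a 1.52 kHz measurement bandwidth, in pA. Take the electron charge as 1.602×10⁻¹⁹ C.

43.4 pA

I_n = √(2qI·B)
2qI·B = 2 × 1.602×10⁻¹⁹ × 3.87×10⁻⁶ × 1.52×10³ = 1.88×10⁻²¹ A²
I_n = √(1.88×10⁻²¹) = 4.34×10⁻¹¹ A = 43.4 pA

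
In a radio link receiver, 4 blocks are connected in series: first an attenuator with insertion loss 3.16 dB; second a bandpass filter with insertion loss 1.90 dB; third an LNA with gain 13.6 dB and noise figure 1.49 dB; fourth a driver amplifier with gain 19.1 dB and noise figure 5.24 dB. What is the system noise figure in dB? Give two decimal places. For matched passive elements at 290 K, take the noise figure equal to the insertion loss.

Convert to linear (a loss of L dB is a gain of −L dB): F_i = 10^(NF_i/10), G_i = 10^(G_i,dB/10)
  Stage 1: F_1 = 10^(3.16/10) = 2.070, G_1 = 10^(−3.16/10) = 0.4831
  Stage 2: F_2 = 10^(1.90/10) = 1.549, G_2 = 10^(−1.90/10) = 0.6457
  Stage 3: F_3 = 10^(1.49/10) = 1.409, G_3 = 10^(13.6/10) = 22.91
  Stage 4: F_4 = 10^(5.24/10) = 3.342, G_4 = 10^(19.1/10) = 81.28
Friis cascade:
  F = 2.070 + (1.549 − 1)/0.4831 + (1.409 − 1)/0.3119 + (3.342 − 1)/7.145 = 4.846
NF = 10 log₁₀(4.846) = 6.85 dB

6.85 dB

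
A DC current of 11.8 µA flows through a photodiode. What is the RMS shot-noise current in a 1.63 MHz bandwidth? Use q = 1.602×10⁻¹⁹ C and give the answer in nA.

I_n = √(2qI·B)
2qI·B = 2 × 1.602×10⁻¹⁹ × 1.18×10⁻⁵ × 1.63×10⁶ = 6.16×10⁻¹⁸ A²
I_n = √(6.16×10⁻¹⁸) = 2.48×10⁻⁹ A = 2.48 nA

2.48 nA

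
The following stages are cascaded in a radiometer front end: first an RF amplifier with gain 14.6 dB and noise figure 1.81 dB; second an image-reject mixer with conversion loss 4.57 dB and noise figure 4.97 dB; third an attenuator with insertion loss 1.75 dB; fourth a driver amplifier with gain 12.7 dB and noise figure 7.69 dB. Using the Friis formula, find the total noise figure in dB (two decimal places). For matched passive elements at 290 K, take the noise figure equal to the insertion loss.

Convert to linear (a loss of L dB is a gain of −L dB): F_i = 10^(NF_i/10), G_i = 10^(G_i,dB/10)
  Stage 1: F_1 = 10^(1.81/10) = 1.517, G_1 = 10^(14.6/10) = 28.84
  Stage 2: F_2 = 10^(4.97/10) = 3.141, G_2 = 10^(−4.57/10) = 0.3491
  Stage 3: F_3 = 10^(1.75/10) = 1.496, G_3 = 10^(−1.75/10) = 0.6683
  Stage 4: F_4 = 10^(7.69/10) = 5.875, G_4 = 10^(12.7/10) = 18.62
Friis cascade:
  F = 1.517 + (3.141 − 1)/28.84 + (1.496 − 1)/10.07 + (5.875 − 1)/6.730 = 2.365
NF = 10 log₁₀(2.365) = 3.74 dB

3.74 dB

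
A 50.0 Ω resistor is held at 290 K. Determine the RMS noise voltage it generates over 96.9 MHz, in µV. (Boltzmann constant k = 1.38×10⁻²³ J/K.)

8.81 µV

V_n = √(4kTRB)
4kTRB = 4 × 1.38×10⁻²³ × 290 × 5.00×10¹ × 9.69×10⁷ = 7.76×10⁻¹¹ V²
V_n = √(7.76×10⁻¹¹) = 8.81×10⁻⁶ V = 8.81 µV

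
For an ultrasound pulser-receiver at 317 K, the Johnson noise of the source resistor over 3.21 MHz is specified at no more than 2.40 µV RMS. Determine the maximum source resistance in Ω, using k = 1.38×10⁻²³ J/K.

Johnson–Nyquist: V_n = √(4kTRB) ⇒ R = V_n² / (4kTB)
4kTB = 4 × 1.38×10⁻²³ × 317 × 3.21×10⁶ = 5.62×10⁻¹⁴
R = (2.40×10⁻⁶)² / 5.62×10⁻¹⁴ = 1.03×10² Ω = 103 Ω

103 Ω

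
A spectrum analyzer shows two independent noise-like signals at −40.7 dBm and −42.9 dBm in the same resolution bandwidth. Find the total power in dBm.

−38.7 dBm

Convert to linear, add, convert back:
P₁ = 8.51×10⁻⁸ W, P₂ = 5.13×10⁻⁸ W
P_tot = 1.36×10⁻⁷ W → 10 log₁₀(P_tot / 10⁻³) = −38.7 dBm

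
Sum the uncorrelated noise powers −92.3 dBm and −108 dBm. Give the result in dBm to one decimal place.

Convert to linear, add, convert back:
P₁ = 5.89×10⁻¹³ W, P₂ = 1.58×10⁻¹⁴ W
P_tot = 6.05×10⁻¹³ W → 10 log₁₀(P_tot / 10⁻³) = −92.2 dBm

−92.2 dBm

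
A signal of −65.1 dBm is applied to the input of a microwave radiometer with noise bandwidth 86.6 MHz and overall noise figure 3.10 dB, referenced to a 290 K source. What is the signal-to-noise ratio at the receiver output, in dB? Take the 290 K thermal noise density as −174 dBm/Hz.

Noise floor: N = −174 + 10 log₁₀(B) + NF
10 log₁₀(8.66×10⁷) = 79.38 dB
N = −174 + 79.38 + 3.10 = −91.52 dBm
SNR = P_sig − N = −65.1 − (−91.52) = 26.42 dB → 26.4 dB

26.4 dB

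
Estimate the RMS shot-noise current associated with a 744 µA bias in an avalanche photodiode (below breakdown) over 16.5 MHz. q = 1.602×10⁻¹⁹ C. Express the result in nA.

62.7 nA

I_n = √(2qI·B)
2qI·B = 2 × 1.602×10⁻¹⁹ × 7.44×10⁻⁴ × 1.65×10⁷ = 3.93×10⁻¹⁵ A²
I_n = √(3.93×10⁻¹⁵) = 6.27×10⁻⁸ A = 62.7 nA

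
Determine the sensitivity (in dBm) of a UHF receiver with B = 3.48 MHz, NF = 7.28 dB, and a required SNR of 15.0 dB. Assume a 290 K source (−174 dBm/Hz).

Sensitivity = −174 + 10 log₁₀(B) + NF + SNR_min
= −174 + 65.42 + 7.28 + 15.0
= −86.30 dBm → −86.3 dBm

−86.3 dBm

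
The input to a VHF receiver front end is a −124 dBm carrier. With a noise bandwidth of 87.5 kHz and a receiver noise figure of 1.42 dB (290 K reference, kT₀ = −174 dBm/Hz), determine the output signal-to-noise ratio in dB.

Noise floor: N = −174 + 10 log₁₀(B) + NF
10 log₁₀(8.75×10⁴) = 49.42 dB
N = −174 + 49.42 + 1.42 = −123.16 dBm
SNR = P_sig − N = −124 − (−123.16) = −0.84 dB → −0.8 dB

−0.8 dB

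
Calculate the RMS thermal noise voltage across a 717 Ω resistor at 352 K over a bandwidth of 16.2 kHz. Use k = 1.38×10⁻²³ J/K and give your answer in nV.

475 nV

V_n = √(4kTRB)
4kTRB = 4 × 1.38×10⁻²³ × 352 × 7.17×10² × 1.62×10⁴ = 2.26×10⁻¹³ V²
V_n = √(2.26×10⁻¹³) = 4.75×10⁻⁷ V = 475 nV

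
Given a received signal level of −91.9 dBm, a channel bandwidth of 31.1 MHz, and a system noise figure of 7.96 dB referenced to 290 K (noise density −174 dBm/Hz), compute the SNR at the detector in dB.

Noise floor: N = −174 + 10 log₁₀(B) + NF
10 log₁₀(3.11×10⁷) = 74.93 dB
N = −174 + 74.93 + 7.96 = −91.11 dBm
SNR = P_sig − N = −91.9 − (−91.11) = −0.79 dB → −0.8 dB

−0.8 dB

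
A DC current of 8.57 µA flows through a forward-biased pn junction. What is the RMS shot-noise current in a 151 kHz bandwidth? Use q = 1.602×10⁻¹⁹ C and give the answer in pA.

I_n = √(2qI·B)
2qI·B = 2 × 1.602×10⁻¹⁹ × 8.57×10⁻⁶ × 1.51×10⁵ = 4.15×10⁻¹⁹ A²
I_n = √(4.15×10⁻¹⁹) = 6.44×10⁻¹⁰ A = 644 pA

644 pA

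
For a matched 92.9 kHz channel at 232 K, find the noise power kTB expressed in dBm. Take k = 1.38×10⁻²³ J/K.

−125.3 dBm

P_n = kTB = 1.38×10⁻²³ × 232 × 9.29×10⁴ = 2.97×10⁻¹⁶ W
In dBm: 10 log₁₀(2.97×10⁻¹⁶ / 10⁻³) = −125.3 dBm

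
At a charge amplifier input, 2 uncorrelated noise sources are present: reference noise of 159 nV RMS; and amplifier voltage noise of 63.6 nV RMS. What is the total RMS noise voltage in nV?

171 nV

Uncorrelated sources add in power (mean-square): V_tot = √(ΣV_i²)
V_tot = √[(1.59×10⁻⁷)² + (6.36×10⁻⁸)²] = 1.71×10⁻⁷ V = 171 nV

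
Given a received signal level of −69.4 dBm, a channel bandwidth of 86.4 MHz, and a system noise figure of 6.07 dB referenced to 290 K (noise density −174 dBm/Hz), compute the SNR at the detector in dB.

Noise floor: N = −174 + 10 log₁₀(B) + NF
10 log₁₀(8.64×10⁷) = 79.37 dB
N = −174 + 79.37 + 6.07 = −88.56 dBm
SNR = P_sig − N = −69.4 − (−88.56) = 19.16 dB → 19.2 dB

19.2 dB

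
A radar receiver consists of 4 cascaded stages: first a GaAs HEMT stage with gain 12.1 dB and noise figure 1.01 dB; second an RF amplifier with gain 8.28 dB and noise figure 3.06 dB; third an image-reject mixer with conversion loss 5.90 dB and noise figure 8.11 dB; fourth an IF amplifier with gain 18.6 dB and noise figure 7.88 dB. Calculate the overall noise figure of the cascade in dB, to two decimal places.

1.93 dB

Convert to linear (a loss of L dB is a gain of −L dB): F_i = 10^(NF_i/10), G_i = 10^(G_i,dB/10)
  Stage 1: F_1 = 10^(1.01/10) = 1.262, G_1 = 10^(12.1/10) = 16.22
  Stage 2: F_2 = 10^(3.06/10) = 2.023, G_2 = 10^(8.28/10) = 6.730
  Stage 3: F_3 = 10^(8.11/10) = 6.471, G_3 = 10^(−5.90/10) = 0.2570
  Stage 4: F_4 = 10^(7.88/10) = 6.138, G_4 = 10^(18.6/10) = 72.44
Friis cascade:
  F = 1.262 + (2.023 − 1)/16.22 + (6.471 − 1)/109.1 + (6.138 − 1)/28.05 = 1.558
NF = 10 log₁₀(1.558) = 1.93 dB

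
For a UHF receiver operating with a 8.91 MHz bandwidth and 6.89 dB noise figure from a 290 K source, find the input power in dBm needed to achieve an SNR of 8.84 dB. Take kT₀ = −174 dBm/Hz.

−88.8 dBm

Sensitivity = −174 + 10 log₁₀(B) + NF + SNR_min
= −174 + 69.5 + 6.89 + 8.84
= −88.77 dBm → −88.8 dBm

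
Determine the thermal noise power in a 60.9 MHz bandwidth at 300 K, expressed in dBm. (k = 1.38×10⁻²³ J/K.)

−96.0 dBm

P_n = kTB = 1.38×10⁻²³ × 300 × 6.09×10⁷ = 2.52×10⁻¹³ W
In dBm: 10 log₁₀(2.52×10⁻¹³ / 10⁻³) = −96.0 dBm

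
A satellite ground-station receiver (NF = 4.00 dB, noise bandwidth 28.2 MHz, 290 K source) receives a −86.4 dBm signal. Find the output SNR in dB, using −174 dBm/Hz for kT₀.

Noise floor: N = −174 + 10 log₁₀(B) + NF
10 log₁₀(2.82×10⁷) = 74.5 dB
N = −174 + 74.5 + 4.00 = −95.50 dBm
SNR = P_sig − N = −86.4 − (−95.50) = 9.10 dB → 9.1 dB

9.1 dB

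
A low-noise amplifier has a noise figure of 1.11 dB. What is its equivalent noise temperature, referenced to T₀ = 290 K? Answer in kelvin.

F = 10^(1.11/10) = 1.29122
T_e = (F − 1)·T₀ = (1.29122 − 1) × 290 = 84.5 K

84.5 K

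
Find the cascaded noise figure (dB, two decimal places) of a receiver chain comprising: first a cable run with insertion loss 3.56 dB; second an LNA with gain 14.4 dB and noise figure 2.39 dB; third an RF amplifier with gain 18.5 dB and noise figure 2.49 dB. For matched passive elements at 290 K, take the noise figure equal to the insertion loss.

6.02 dB

Convert to linear (a loss of L dB is a gain of −L dB): F_i = 10^(NF_i/10), G_i = 10^(G_i,dB/10)
  Stage 1: F_1 = 10^(3.56/10) = 2.270, G_1 = 10^(−3.56/10) = 0.4406
  Stage 2: F_2 = 10^(2.39/10) = 1.734, G_2 = 10^(14.4/10) = 27.54
  Stage 3: F_3 = 10^(2.49/10) = 1.774, G_3 = 10^(18.5/10) = 70.79
Friis cascade:
  F = 2.270 + (1.734 − 1)/0.4406 + (1.774 − 1)/12.13 = 3.999
NF = 10 log₁₀(3.999) = 6.02 dB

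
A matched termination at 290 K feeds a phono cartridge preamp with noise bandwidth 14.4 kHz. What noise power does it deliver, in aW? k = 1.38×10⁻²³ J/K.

57.6 aW

P_n = kTB = 1.38×10⁻²³ × 290 × 1.44×10⁴ = 5.76×10⁻¹⁷ W = 57.6 aW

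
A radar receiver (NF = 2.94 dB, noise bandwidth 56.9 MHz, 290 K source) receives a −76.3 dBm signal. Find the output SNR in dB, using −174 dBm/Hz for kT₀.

Noise floor: N = −174 + 10 log₁₀(B) + NF
10 log₁₀(5.69×10⁷) = 77.55 dB
N = −174 + 77.55 + 2.94 = −93.51 dBm
SNR = P_sig − N = −76.3 − (−93.51) = 17.21 dB → 17.2 dB

17.2 dB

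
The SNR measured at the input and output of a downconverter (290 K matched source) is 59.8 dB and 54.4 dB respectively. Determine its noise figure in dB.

5.4 dB

NF (dB) = SNR_in(dB) − SNR_out(dB) when the source is at T₀
NF = 59.8 − 54.4 = 5.4 dB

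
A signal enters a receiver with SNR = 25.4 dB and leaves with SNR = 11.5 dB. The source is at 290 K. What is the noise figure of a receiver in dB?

NF (dB) = SNR_in(dB) − SNR_out(dB) when the source is at T₀
NF = 25.4 − 11.5 = 13.9 dB

13.9 dB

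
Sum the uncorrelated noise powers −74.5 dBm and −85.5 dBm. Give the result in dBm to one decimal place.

−74.2 dBm

Convert to linear, add, convert back:
P₁ = 3.55×10⁻¹¹ W, P₂ = 2.82×10⁻¹² W
P_tot = 3.83×10⁻¹¹ W → 10 log₁₀(P_tot / 10⁻³) = −74.2 dBm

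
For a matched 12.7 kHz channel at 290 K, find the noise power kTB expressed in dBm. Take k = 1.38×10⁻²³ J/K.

−132.9 dBm

P_n = kTB = 1.38×10⁻²³ × 290 × 1.27×10⁴ = 5.08×10⁻¹⁷ W
In dBm: 10 log₁₀(5.08×10⁻¹⁷ / 10⁻³) = −132.9 dBm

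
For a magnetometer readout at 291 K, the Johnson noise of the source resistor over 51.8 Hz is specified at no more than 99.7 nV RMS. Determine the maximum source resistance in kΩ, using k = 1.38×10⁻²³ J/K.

Johnson–Nyquist: V_n = √(4kTRB) ⇒ R = V_n² / (4kTB)
4kTB = 4 × 1.38×10⁻²³ × 291 × 5.18×10¹ = 8.32×10⁻¹⁹
R = (9.97×10⁻⁸)² / 8.32×10⁻¹⁹ = 1.19×10⁴ Ω = 11.9 kΩ

11.9 kΩ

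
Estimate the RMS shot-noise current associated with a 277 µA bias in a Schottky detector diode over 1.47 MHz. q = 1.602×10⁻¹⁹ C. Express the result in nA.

I_n = √(2qI·B)
2qI·B = 2 × 1.602×10⁻¹⁹ × 2.77×10⁻⁴ × 1.47×10⁶ = 1.30×10⁻¹⁶ A²
I_n = √(1.30×10⁻¹⁶) = 1.14×10⁻⁸ A = 11.4 nA

11.4 nA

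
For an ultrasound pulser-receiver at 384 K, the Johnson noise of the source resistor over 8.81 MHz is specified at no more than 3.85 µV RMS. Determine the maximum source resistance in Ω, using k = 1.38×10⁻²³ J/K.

Johnson–Nyquist: V_n = √(4kTRB) ⇒ R = V_n² / (4kTB)
4kTB = 4 × 1.38×10⁻²³ × 384 × 8.81×10⁶ = 1.87×10⁻¹³
R = (3.85×10⁻⁶)² / 1.87×10⁻¹³ = 7.94×10¹ Ω = 79.4 Ω

79.4 Ω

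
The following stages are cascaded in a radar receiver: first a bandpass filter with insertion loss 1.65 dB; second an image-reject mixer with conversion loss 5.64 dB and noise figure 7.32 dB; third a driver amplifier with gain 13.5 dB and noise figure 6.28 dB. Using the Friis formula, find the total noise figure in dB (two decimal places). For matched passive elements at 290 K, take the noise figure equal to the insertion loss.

14.03 dB

Convert to linear (a loss of L dB is a gain of −L dB): F_i = 10^(NF_i/10), G_i = 10^(G_i,dB/10)
  Stage 1: F_1 = 10^(1.65/10) = 1.462, G_1 = 10^(−1.65/10) = 0.6839
  Stage 2: F_2 = 10^(7.32/10) = 5.395, G_2 = 10^(−5.64/10) = 0.2729
  Stage 3: F_3 = 10^(6.28/10) = 4.246, G_3 = 10^(13.5/10) = 22.39
Friis cascade:
  F = 1.462 + (5.395 − 1)/0.6839 + (4.246 − 1)/0.1866 = 25.28
NF = 10 log₁₀(25.28) = 14.03 dB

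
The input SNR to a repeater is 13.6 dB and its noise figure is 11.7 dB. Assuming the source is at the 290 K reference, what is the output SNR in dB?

1.9 dB

By definition F = SNR_in/SNR_out, so in dB: SNR_out = SNR_in − NF
SNR_out = 13.6 − 11.7 = 1.9 dB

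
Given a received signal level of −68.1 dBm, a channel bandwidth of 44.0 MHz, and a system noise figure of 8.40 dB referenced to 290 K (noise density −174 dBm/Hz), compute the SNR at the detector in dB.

Noise floor: N = −174 + 10 log₁₀(B) + NF
10 log₁₀(4.40×10⁷) = 76.43 dB
N = −174 + 76.43 + 8.40 = −89.17 dBm
SNR = P_sig − N = −68.1 − (−89.17) = 21.07 dB → 21.1 dB

21.1 dB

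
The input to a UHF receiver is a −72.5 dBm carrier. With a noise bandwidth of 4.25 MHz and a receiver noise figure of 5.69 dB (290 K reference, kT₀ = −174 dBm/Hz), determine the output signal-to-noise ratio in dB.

29.5 dB

Noise floor: N = −174 + 10 log₁₀(B) + NF
10 log₁₀(4.25×10⁶) = 66.28 dB
N = −174 + 66.28 + 5.69 = −102.03 dBm
SNR = P_sig − N = −72.5 − (−102.03) = 29.53 dB → 29.5 dB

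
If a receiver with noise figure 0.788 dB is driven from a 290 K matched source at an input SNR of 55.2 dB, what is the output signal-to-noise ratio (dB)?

By definition F = SNR_in/SNR_out, so in dB: SNR_out = SNR_in − NF
SNR_out = 55.2 − 0.788 = 54.412 dB

54.412 dB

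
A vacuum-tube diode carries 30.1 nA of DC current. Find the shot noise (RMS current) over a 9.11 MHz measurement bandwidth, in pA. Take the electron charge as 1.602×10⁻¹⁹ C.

I_n = √(2qI·B)
2qI·B = 2 × 1.602×10⁻¹⁹ × 3.01×10⁻⁸ × 9.11×10⁶ = 8.79×10⁻²⁰ A²
I_n = √(8.79×10⁻²⁰) = 2.96×10⁻¹⁰ A = 296 pA

296 pA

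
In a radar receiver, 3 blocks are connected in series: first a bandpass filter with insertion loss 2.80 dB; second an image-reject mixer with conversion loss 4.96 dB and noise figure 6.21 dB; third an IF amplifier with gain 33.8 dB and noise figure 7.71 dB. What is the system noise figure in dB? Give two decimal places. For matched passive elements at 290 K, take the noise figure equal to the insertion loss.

Convert to linear (a loss of L dB is a gain of −L dB): F_i = 10^(NF_i/10), G_i = 10^(G_i,dB/10)
  Stage 1: F_1 = 10^(2.80/10) = 1.905, G_1 = 10^(−2.80/10) = 0.5248
  Stage 2: F_2 = 10^(6.21/10) = 4.178, G_2 = 10^(−4.96/10) = 0.3192
  Stage 3: F_3 = 10^(7.71/10) = 5.902, G_3 = 10^(33.8/10) = 2399
Friis cascade:
  F = 1.905 + (4.178 − 1)/0.5248 + (5.902 − 1)/0.1675 = 37.23
NF = 10 log₁₀(37.23) = 15.71 dB

15.71 dB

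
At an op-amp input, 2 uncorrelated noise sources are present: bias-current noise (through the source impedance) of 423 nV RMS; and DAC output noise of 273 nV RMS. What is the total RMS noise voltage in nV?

Uncorrelated sources add in power (mean-square): V_tot = √(ΣV_i²)
V_tot = √[(4.23×10⁻⁷)² + (2.73×10⁻⁷)²] = 5.03×10⁻⁷ V = 503 nV

503 nV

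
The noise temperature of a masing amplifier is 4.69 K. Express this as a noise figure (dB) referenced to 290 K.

F = 1 + T_e/T₀ = 1 + 4.69/290 = 1.01617
NF = 10 log₁₀(1.01617) = 0.070 dB

0.070 dB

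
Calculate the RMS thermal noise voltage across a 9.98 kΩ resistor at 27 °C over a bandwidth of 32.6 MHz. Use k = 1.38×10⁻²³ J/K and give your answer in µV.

73.4 µV

T = 27 °C + 273.15 = 300.15 K
V_n = √(4kTRB)
4kTRB = 4 × 1.38×10⁻²³ × 300.15 × 9.98×10³ × 3.26×10⁷ = 5.39×10⁻⁹ V²
V_n = √(5.39×10⁻⁹) = 7.34×10⁻⁵ V = 73.4 µV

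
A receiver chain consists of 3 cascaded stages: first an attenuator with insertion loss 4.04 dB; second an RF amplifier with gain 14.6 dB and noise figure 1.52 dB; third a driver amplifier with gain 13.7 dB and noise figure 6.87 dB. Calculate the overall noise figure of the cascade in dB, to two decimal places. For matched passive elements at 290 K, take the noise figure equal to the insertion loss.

Convert to linear (a loss of L dB is a gain of −L dB): F_i = 10^(NF_i/10), G_i = 10^(G_i,dB/10)
  Stage 1: F_1 = 10^(4.04/10) = 2.535, G_1 = 10^(−4.04/10) = 0.3945
  Stage 2: F_2 = 10^(1.52/10) = 1.419, G_2 = 10^(14.6/10) = 28.84
  Stage 3: F_3 = 10^(6.87/10) = 4.864, G_3 = 10^(13.7/10) = 23.44
Friis cascade:
  F = 2.535 + (1.419 − 1)/0.3945 + (4.864 − 1)/11.38 = 3.937
NF = 10 log₁₀(3.937) = 5.95 dB

5.95 dB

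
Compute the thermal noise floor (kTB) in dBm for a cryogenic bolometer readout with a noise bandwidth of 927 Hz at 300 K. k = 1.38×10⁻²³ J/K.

−144.2 dBm

P_n = kTB = 1.38×10⁻²³ × 300 × 9.27×10² = 3.84×10⁻¹⁸ W
In dBm: 10 log₁₀(3.84×10⁻¹⁸ / 10⁻³) = −144.2 dBm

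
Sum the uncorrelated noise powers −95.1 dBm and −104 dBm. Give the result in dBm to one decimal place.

Convert to linear, add, convert back:
P₁ = 3.09×10⁻¹³ W, P₂ = 3.98×10⁻¹⁴ W
P_tot = 3.49×10⁻¹³ W → 10 log₁₀(P_tot / 10⁻³) = −94.6 dBm

−94.6 dBm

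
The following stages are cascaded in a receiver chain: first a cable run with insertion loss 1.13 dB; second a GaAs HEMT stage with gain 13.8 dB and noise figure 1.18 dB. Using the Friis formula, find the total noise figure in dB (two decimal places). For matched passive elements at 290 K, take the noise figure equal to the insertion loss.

2.31 dB

Convert to linear (a loss of L dB is a gain of −L dB): F_i = 10^(NF_i/10), G_i = 10^(G_i,dB/10)
  Stage 1: F_1 = 10^(1.13/10) = 1.297, G_1 = 10^(−1.13/10) = 0.7709
  Stage 2: F_2 = 10^(1.18/10) = 1.312, G_2 = 10^(13.8/10) = 23.99
Friis cascade:
  F = 1.297 + (1.312 − 1)/0.7709 = 1.702
NF = 10 log₁₀(1.702) = 2.31 dB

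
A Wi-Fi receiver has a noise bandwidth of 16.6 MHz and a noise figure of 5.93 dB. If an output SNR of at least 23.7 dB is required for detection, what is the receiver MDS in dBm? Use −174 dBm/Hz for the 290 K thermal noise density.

Sensitivity = −174 + 10 log₁₀(B) + NF + SNR_min
= −174 + 72.2 + 5.93 + 23.7
= −72.17 dBm → −72.2 dBm

−72.2 dBm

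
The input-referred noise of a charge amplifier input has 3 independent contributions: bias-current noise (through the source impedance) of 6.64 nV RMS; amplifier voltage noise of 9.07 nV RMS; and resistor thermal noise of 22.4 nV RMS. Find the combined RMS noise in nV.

Uncorrelated sources add in power (mean-square): V_tot = √(ΣV_i²)
V_tot = √[(6.64×10⁻⁹)² + (9.07×10⁻⁹)² + (2.24×10⁻⁸)²] = 2.51×10⁻⁸ V = 25.1 nV

25.1 nV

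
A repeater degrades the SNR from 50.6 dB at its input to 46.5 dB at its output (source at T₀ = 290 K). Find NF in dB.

4.1 dB

NF (dB) = SNR_in(dB) − SNR_out(dB) when the source is at T₀
NF = 50.6 − 46.5 = 4.1 dB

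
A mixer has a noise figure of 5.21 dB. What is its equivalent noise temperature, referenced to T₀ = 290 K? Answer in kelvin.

F = 10^(5.21/10) = 3.31894
T_e = (F − 1)·T₀ = (3.31894 − 1) × 290 = 672 K

672 K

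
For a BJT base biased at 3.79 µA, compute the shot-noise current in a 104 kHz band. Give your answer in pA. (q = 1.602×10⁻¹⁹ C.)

I_n = √(2qI·B)
2qI·B = 2 × 1.602×10⁻¹⁹ × 3.79×10⁻⁶ × 1.04×10⁵ = 1.26×10⁻¹⁹ A²
I_n = √(1.26×10⁻¹⁹) = 3.55×10⁻¹⁰ A = 355 pA

355 pA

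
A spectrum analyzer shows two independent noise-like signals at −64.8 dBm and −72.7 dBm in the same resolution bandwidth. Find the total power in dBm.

−64.1 dBm

Convert to linear, add, convert back:
P₁ = 3.31×10⁻¹⁰ W, P₂ = 5.37×10⁻¹¹ W
P_tot = 3.85×10⁻¹⁰ W → 10 log₁₀(P_tot / 10⁻³) = −64.1 dBm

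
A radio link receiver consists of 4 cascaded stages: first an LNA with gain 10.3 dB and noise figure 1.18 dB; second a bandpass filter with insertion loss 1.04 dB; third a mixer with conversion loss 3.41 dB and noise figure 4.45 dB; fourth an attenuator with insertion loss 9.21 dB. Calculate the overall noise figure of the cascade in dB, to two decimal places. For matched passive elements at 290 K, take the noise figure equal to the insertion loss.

Convert to linear (a loss of L dB is a gain of −L dB): F_i = 10^(NF_i/10), G_i = 10^(G_i,dB/10)
  Stage 1: F_1 = 10^(1.18/10) = 1.312, G_1 = 10^(10.3/10) = 10.72
  Stage 2: F_2 = 10^(1.04/10) = 1.271, G_2 = 10^(−1.04/10) = 0.7870
  Stage 3: F_3 = 10^(4.45/10) = 2.786, G_3 = 10^(−3.41/10) = 0.4560
  Stage 4: F_4 = 10^(9.21/10) = 8.337, G_4 = 10^(−9.21/10) = 0.1199
Friis cascade:
  F = 1.312 + (1.271 − 1)/10.72 + (2.786 − 1)/8.433 + (8.337 − 1)/3.846 = 3.457
NF = 10 log₁₀(3.457) = 5.39 dB

5.39 dB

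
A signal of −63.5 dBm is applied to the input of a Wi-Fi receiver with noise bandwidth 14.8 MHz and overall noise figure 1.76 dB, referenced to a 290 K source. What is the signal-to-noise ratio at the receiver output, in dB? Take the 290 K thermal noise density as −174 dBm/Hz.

37.0 dB

Noise floor: N = −174 + 10 log₁₀(B) + NF
10 log₁₀(1.48×10⁷) = 71.7 dB
N = −174 + 71.7 + 1.76 = −100.54 dBm
SNR = P_sig − N = −63.5 − (−100.54) = 37.04 dB → 37.0 dB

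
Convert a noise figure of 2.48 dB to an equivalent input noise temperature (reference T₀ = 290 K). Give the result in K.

223 K

F = 10^(2.48/10) = 1.77011
T_e = (F − 1)·T₀ = (1.77011 − 1) × 290 = 223 K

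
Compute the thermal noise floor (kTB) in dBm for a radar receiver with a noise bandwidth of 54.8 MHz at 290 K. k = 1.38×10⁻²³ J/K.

−96.6 dBm

P_n = kTB = 1.38×10⁻²³ × 290 × 5.48×10⁷ = 2.19×10⁻¹³ W
In dBm: 10 log₁₀(2.19×10⁻¹³ / 10⁻³) = −96.6 dBm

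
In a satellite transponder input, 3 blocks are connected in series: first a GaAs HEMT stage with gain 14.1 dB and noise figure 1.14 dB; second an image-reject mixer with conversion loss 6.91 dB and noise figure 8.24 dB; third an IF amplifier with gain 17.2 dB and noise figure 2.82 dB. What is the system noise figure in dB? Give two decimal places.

Convert to linear (a loss of L dB is a gain of −L dB): F_i = 10^(NF_i/10), G_i = 10^(G_i,dB/10)
  Stage 1: F_1 = 10^(1.14/10) = 1.300, G_1 = 10^(14.1/10) = 25.70
  Stage 2: F_2 = 10^(8.24/10) = 6.668, G_2 = 10^(−6.91/10) = 0.2037
  Stage 3: F_3 = 10^(2.82/10) = 1.914, G_3 = 10^(17.2/10) = 52.48
Friis cascade:
  F = 1.300 + (6.668 − 1)/25.70 + (1.914 − 1)/5.236 = 1.695
NF = 10 log₁₀(1.695) = 2.29 dB

2.29 dB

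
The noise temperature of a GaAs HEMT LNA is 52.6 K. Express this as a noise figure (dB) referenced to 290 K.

0.724 dB

F = 1 + T_e/T₀ = 1 + 52.6/290 = 1.18138
NF = 10 log₁₀(1.18138) = 0.724 dB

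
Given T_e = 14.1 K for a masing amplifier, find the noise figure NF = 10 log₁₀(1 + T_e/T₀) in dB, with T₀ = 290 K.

0.206 dB

F = 1 + T_e/T₀ = 1 + 14.1/290 = 1.04862
NF = 10 log₁₀(1.04862) = 0.206 dB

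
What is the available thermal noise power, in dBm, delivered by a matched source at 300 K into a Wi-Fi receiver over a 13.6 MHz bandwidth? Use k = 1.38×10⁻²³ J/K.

−102.5 dBm

P_n = kTB = 1.38×10⁻²³ × 300 × 1.36×10⁷ = 5.63×10⁻¹⁴ W
In dBm: 10 log₁₀(5.63×10⁻¹⁴ / 10⁻³) = −102.5 dBm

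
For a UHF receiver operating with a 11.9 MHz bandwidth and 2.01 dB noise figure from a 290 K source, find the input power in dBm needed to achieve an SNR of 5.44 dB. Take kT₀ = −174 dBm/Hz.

Sensitivity = −174 + 10 log₁₀(B) + NF + SNR_min
= −174 + 70.76 + 2.01 + 5.44
= −95.79 dBm → −95.8 dBm

−95.8 dBm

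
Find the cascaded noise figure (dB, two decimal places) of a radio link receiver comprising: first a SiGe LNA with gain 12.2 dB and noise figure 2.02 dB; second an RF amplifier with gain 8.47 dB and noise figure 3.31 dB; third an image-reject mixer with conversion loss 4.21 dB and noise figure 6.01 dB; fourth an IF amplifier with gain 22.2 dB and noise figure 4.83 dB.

2.39 dB

Convert to linear (a loss of L dB is a gain of −L dB): F_i = 10^(NF_i/10), G_i = 10^(G_i,dB/10)
  Stage 1: F_1 = 10^(2.02/10) = 1.592, G_1 = 10^(12.2/10) = 16.60
  Stage 2: F_2 = 10^(3.31/10) = 2.143, G_2 = 10^(8.47/10) = 7.031
  Stage 3: F_3 = 10^(6.01/10) = 3.990, G_3 = 10^(−4.21/10) = 0.3793
  Stage 4: F_4 = 10^(4.83/10) = 3.041, G_4 = 10^(22.2/10) = 166.0
Friis cascade:
  F = 1.592 + (2.143 − 1)/16.60 + (3.990 − 1)/116.7 + (3.041 − 1)/44.26 = 1.733
NF = 10 log₁₀(1.733) = 2.39 dB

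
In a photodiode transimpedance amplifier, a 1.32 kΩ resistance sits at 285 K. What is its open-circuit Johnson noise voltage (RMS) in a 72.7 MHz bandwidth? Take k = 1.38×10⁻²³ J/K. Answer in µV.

V_n = √(4kTRB)
4kTRB = 4 × 1.38×10⁻²³ × 285 × 1.32×10³ × 7.27×10⁷ = 1.51×10⁻⁹ V²
V_n = √(1.51×10⁻⁹) = 3.89×10⁻⁵ V = 38.9 µV

38.9 µV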